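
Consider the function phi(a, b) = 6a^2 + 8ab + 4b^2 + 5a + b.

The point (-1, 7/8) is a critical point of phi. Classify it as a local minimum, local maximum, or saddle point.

local minimum

The Hessian of phi is constant: H = [[12, 8], [8, 8]].
det(H) = 12·8 − 8² = 32.
det(H) > 0 and tr(H) = 20 > 0, so H is positive definite and the point is a local minimum.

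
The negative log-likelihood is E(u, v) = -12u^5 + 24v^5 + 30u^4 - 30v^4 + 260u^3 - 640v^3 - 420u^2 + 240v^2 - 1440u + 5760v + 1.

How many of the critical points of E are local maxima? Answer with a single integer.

4

E separates as a function of u plus a function of v, so ∇E=0 decouples.
∂E/∂u = -60(u - 4)(u - 2)(u + 1)(u + 3) = 0 at u ∈ {-3, -1, 2, 4}; ∂E/∂v = 120(v - 4)(v - 2)(v + 2)(v + 3) = 0 at v ∈ {-3, -2, 2, 4}.
The Hessian is diagonal: diag(E_uu, E_vv). Second derivatives: E_uu(-3)=4200, E_uu(-1)=-1800, E_uu(2)=1800, E_uu(4)=-4200; E_vv(-3)=-4200, E_vv(-2)=2880, E_vv(2)=-4800, E_vv(4)=10080.
Local maxima occur where both diagonal entries negative: (-1, -3), (-1, 2), (4, -3), (4, 2). Count: 4.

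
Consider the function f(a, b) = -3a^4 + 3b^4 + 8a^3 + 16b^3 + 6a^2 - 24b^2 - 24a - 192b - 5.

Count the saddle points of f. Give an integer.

f separates as a function of a plus a function of b, so ∇f=0 decouples.
∂f/∂a = -12(a - 2)(a - 1)(a + 1) = 0 at a ∈ {-1, 1, 2}; ∂f/∂b = 12(b - 2)(b + 2)(b + 4) = 0 at b ∈ {-4, -2, 2}.
The Hessian is diagonal: diag(f_aa, f_bb). Second derivatives: f_aa(-1)=-72, f_aa(1)=24, f_aa(2)=-36; f_bb(-4)=144, f_bb(-2)=-96, f_bb(2)=288.
Saddle points occur where the two diagonal entries have opposite signs: (-1, -4), (-1, 2), (1, -2), (2, -4), (2, 2). Count: 5.

5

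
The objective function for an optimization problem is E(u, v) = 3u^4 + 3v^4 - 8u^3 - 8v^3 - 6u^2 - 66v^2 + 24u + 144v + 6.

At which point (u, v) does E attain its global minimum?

E(u,v) separates as P(u) + Q(v) + 6, so its minimum is min P + min Q + 6.
P'(u) = 12(u - 2)(u - 1)(u + 1) vanishes at u ∈ {-1, 1, 2}; Q'(v) = 12(v - 4)(v - 1)(v + 3) vanishes at v ∈ {-3, 1, 4}.
Local minima of P (where P''>0): P(-1)=-19, P(2)=8. Local minima of Q: Q(-3)=-567, Q(4)=-224.
So the global minimum of E is P(-1) + Q(-3) + 6 = -19 − 567 + 6 = -580, attained at (-1, -3).

(-1, -3)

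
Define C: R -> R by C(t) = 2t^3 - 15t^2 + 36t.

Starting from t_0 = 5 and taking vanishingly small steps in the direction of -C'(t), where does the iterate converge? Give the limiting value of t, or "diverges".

C'(t) = 6(t - 3)(t - 2), so C'(5) = 36.
Gradient descent moves in the -C' direction, i.e. t is decreasing.
The nearest critical point in that direction is t = 3, where C'' = 6 > 0 (a local minimum). The iterate converges there.

3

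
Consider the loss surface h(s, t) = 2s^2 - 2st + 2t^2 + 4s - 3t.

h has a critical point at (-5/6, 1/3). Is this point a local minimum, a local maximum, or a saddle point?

local minimum

The Hessian of h is constant: H = [[4, -2], [-2, 4]].
det(H) = 4·4 − (-2)² = 12.
det(H) > 0 and tr(H) = 8 > 0, so H is positive definite and the point is a local minimum.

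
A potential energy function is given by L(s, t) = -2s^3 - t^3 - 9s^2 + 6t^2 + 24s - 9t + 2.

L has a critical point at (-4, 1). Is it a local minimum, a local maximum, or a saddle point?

local minimum

The mixed partial ∂²L/∂s∂t is 0, so the Hessian at any point is diag(L_ss, L_tt) = diag(-6(2s + 3), 6(-t + 2)).
At (-4, 1): H = diag(30, 6).
Both eigenvalues are positive, so H is positive definite: a local minimum.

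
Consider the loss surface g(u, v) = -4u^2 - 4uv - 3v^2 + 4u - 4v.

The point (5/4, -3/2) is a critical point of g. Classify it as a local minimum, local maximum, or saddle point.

local maximum

The Hessian of g is constant: H = [[-8, -4], [-4, -6]].
det(H) = (-8)·(-6) − (-4)² = 32.
det(H) > 0 and tr(H) = -14 < 0, so H is negative definite and the point is a local maximum.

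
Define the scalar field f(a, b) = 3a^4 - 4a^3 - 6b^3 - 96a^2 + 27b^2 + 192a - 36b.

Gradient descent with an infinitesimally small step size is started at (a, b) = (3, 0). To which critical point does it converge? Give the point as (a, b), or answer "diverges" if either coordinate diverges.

f is separable, so gradient descent decouples: a follows -∂f/∂a, b follows -∂f/∂b.
∂f/∂a = 12(a - 4)(a - 1)(a + 4); at a=3 this is -168, so a increases.
∂f/∂b = -18(b - 2)(b - 1); at b=0 this is -36, so b increases.
a converges to its nearest critical value 4 (a local min of the a-part); b converges to 1. The iterate converges to (4, 1).

(4, 1)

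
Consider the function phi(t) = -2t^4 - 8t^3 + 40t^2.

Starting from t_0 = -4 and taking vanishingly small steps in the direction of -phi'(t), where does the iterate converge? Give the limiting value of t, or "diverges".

0

phi'(t) = -8t(t - 2)(t + 5), so phi'(-4) = -192.
Gradient descent moves in the -phi' direction, i.e. t is increasing.
The nearest critical point in that direction is t = 0, where phi'' = 80 > 0 (a local minimum). The iterate converges there.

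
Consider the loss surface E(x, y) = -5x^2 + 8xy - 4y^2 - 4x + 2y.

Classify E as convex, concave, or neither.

concave

E is quadratic, so its Hessian is the constant matrix H = [[-10, 8], [8, -8]].
det(H) = 16, tr(H) = -18.
det(H) > 0 and tr(H) < 0, so H is negative definite everywhere: concave.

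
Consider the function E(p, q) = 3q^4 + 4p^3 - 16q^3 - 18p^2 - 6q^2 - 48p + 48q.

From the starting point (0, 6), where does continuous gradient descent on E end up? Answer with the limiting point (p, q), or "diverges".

(4, 4)

E is separable, so gradient descent decouples: p follows -∂E/∂p, q follows -∂E/∂q.
∂E/∂p = 12(p - 4)(p + 1); at p=0 this is -48, so p increases.
∂E/∂q = 12(q - 4)(q - 1)(q + 1); at q=6 this is 840, so q decreases.
p converges to its nearest critical value 4 (a local min of the p-part); q converges to 4. The iterate converges to (4, 4).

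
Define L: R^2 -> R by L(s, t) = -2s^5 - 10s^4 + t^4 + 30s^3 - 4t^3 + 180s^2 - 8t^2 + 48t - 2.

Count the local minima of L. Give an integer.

L separates as a function of s plus a function of t, so ∇L=0 decouples.
∂L/∂s = -10s(s - 3)(s + 3)(s + 4) = 0 at s ∈ {-4, -3, 0, 3}; ∂L/∂t = 4(t - 3)(t - 2)(t + 2) = 0 at t ∈ {-2, 2, 3}.
The Hessian is diagonal: diag(L_ss, L_tt). Second derivatives: L_ss(-4)=280, L_ss(-3)=-180, L_ss(0)=360, L_ss(3)=-1260; L_tt(-2)=80, L_tt(2)=-16, L_tt(3)=20.
Local minima occur where both diagonal entries positive: (-4, -2), (-4, 3), (0, -2), (0, 3). Count: 4.

4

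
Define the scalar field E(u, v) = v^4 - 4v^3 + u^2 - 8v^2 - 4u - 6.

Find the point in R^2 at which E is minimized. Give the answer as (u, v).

(2, 4)

E(u,v) separates as P(u) + Q(v) − 6, so its minimum is min P + min Q − 6.
P'(u) = 2u - 4 vanishes at u ∈ {2}; Q'(v) = 4v(v - 4)(v + 1) vanishes at v ∈ {-1, 0, 4}.
Local minima of P (where P''>0): P(2)=-4. Local minima of Q: Q(-1)=-3, Q(4)=-128.
So the global minimum of E is P(2) + Q(4) − 6 = -4 − 128 − 6 = -138, attained at (2, 4).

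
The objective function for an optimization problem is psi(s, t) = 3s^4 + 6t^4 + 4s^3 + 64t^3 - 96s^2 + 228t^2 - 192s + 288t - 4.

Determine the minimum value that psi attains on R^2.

-1402

psi(s,t) separates as P(s) + Q(t) − 4, so its minimum is min P + min Q − 4.
P'(s) = 12(s - 4)(s + 1)(s + 4) vanishes at s ∈ {-4, -1, 4}; Q'(t) = 24(t + 1)(t + 3)(t + 4) vanishes at t ∈ {-4, -3, -1}.
Local minima of P (where P''>0): P(-4)=-256, P(4)=-1280. Local minima of Q: Q(-4)=-64, Q(-1)=-118.
So the global minimum of psi is P(4) + Q(-1) − 4 = -1280 − 118 − 4 = -1402, attained at (4, -1).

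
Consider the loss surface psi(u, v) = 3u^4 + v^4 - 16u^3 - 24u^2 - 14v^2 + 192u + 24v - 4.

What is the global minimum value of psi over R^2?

psi(u,v) separates as P(u) + Q(v) − 4, so its minimum is min P + min Q − 4.
P'(u) = 12(u - 4)(u - 2)(u + 2) vanishes at u ∈ {-2, 2, 4}; Q'(v) = 4(v - 2)(v - 1)(v + 3) vanishes at v ∈ {-3, 1, 2}.
Local minima of P (where P''>0): P(-2)=-304, P(4)=128. Local minima of Q: Q(-3)=-117, Q(2)=8.
So the global minimum of psi is P(-2) + Q(-3) − 4 = -304 − 117 − 4 = -425, attained at (-2, -3).

-425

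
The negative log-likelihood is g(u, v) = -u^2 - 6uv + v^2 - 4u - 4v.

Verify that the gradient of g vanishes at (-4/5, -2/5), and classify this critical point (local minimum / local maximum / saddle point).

∇g = (-2u - 6v - 4, -6u + 2v - 4); substituting (-4/5, -2/5) gives ∇g = (0, 0), so (-4/5, -2/5) is indeed a critical point.
The Hessian of g is constant: H = [[-2, -6], [-6, 2]].
det(H) = (-2)·2 − (-6)² = -40.
Since det(H) < 0, H is indefinite and the critical point is a saddle point.

saddle point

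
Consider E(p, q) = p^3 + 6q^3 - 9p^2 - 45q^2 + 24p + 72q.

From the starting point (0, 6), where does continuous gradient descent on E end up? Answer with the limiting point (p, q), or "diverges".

E is separable, so gradient descent decouples: p follows -∂E/∂p, q follows -∂E/∂q.
∂E/∂p = 3(p - 4)(p - 2); at p=0 this is 24, so p decreases.
∂E/∂q = 18(q - 4)(q - 1); at q=6 this is 180, so q decreases.
The p-coordinate has no critical point in that direction and runs off to infinity.

diverges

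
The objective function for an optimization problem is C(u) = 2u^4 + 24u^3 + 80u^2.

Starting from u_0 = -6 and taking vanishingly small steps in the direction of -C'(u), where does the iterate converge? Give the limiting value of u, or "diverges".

-5

C'(u) = 8u(u + 4)(u + 5), so C'(-6) = -96.
Gradient descent moves in the -C' direction, i.e. u is increasing.
The nearest critical point in that direction is u = -5, where C'' = 40 > 0 (a local minimum). The iterate converges there.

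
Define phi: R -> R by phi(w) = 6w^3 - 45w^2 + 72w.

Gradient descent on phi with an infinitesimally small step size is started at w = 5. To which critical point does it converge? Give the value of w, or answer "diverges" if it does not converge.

4

phi'(w) = 18(w - 4)(w - 1), so phi'(5) = 72.
Gradient descent moves in the -phi' direction, i.e. w is decreasing.
The nearest critical point in that direction is w = 4, where phi'' = 54 > 0 (a local minimum). The iterate converges there.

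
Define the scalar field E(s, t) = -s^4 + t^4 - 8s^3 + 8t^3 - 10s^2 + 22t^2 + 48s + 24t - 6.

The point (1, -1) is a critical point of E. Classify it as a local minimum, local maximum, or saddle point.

saddle point

The mixed partial ∂²E/∂s∂t is 0, so the Hessian at any point is diag(E_ss, E_tt) = diag(-4(3s^2 + 12s + 5), 4(3t^2 + 12t + 11)).
At (1, -1): H = diag(-80, 8).
The eigenvalues have opposite signs, so H is indefinite: a saddle point.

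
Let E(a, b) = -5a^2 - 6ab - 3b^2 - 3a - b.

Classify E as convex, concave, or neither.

E is quadratic, so its Hessian is the constant matrix H = [[-10, -6], [-6, -6]].
det(H) = 24, tr(H) = -16.
det(H) > 0 and tr(H) < 0, so H is negative definite everywhere: concave.

concave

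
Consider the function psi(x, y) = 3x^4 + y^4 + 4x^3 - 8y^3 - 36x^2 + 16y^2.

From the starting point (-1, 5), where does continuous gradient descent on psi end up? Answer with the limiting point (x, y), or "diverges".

psi is separable, so gradient descent decouples: x follows -∂psi/∂x, y follows -∂psi/∂y.
∂psi/∂x = 12x(x - 2)(x + 3); at x=-1 this is 72, so x decreases.
∂psi/∂y = 4y(y - 4)(y - 2); at y=5 this is 60, so y decreases.
x converges to its nearest critical value -3 (a local min of the x-part); y converges to 4. The iterate converges to (-3, 4).

(-3, 4)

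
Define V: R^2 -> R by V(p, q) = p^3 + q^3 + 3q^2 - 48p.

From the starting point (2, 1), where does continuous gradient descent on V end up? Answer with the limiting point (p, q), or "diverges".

(4, 0)

V is separable, so gradient descent decouples: p follows -∂V/∂p, q follows -∂V/∂q.
∂V/∂p = 3(p - 4)(p + 4); at p=2 this is -36, so p increases.
∂V/∂q = 3q(q + 2); at q=1 this is 9, so q decreases.
p converges to its nearest critical value 4 (a local min of the p-part); q converges to 0. The iterate converges to (4, 0).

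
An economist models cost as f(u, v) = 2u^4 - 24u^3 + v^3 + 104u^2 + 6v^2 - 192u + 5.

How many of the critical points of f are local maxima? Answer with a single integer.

1

f separates as a function of u plus a function of v, so ∇f=0 decouples.
∂f/∂u = 8(u - 4)(u - 3)(u - 2) = 0 at u ∈ {2, 3, 4}; ∂f/∂v = 3v(v + 4) = 0 at v ∈ {-4, 0}.
The Hessian is diagonal: diag(f_uu, f_vv). Second derivatives: f_uu(2)=16, f_uu(3)=-8, f_uu(4)=16; f_vv(-4)=-12, f_vv(0)=12.
Local maxima occur where both diagonal entries negative: (3, -4). Count: 1.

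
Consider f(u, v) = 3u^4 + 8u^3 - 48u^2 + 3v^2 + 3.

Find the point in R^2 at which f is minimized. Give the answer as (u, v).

f(u,v) separates as P(u) + Q(v) + 3, so its minimum is min P + min Q + 3.
P'(u) = 12u(u - 2)(u + 4) vanishes at u ∈ {-4, 0, 2}; Q'(v) = 6v vanishes at v ∈ {0}.
Local minima of P (where P''>0): P(-4)=-512, P(2)=-80. Local minima of Q: Q(0)=0.
So the global minimum of f is P(-4) + Q(0) + 3 = -512 + 0 + 3 = -509, attained at (-4, 0).

(-4, 0)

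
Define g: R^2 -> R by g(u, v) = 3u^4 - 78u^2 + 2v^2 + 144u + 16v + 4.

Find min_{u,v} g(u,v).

g(u,v) separates as P(u) + Q(v) + 4, so its minimum is min P + min Q + 4.
P'(u) = 12(u - 3)(u - 1)(u + 4) vanishes at u ∈ {-4, 1, 3}; Q'(v) = 4v + 16 vanishes at v ∈ {-4}.
Local minima of P (where P''>0): P(-4)=-1056, P(3)=-27. Local minima of Q: Q(-4)=-32.
So the global minimum of g is P(-4) + Q(-4) + 4 = -1056 − 32 + 4 = -1084, attained at (-4, -4).

-1084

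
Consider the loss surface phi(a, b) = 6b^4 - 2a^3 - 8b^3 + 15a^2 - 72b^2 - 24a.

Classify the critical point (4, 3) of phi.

The mixed partial ∂²phi/∂a∂b is 0, so the Hessian at any point is diag(phi_aa, phi_bb) = diag(6(-2a + 5), 24(3b^2 - 2b - 6)).
At (4, 3): H = diag(-18, 360).
The eigenvalues have opposite signs, so H is indefinite: a saddle point.

saddle point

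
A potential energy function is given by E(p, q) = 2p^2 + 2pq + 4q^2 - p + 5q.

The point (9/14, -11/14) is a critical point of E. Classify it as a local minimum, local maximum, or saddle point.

The Hessian of E is constant: H = [[4, 2], [2, 8]].
det(H) = 4·8 − 2² = 28.
det(H) > 0 and tr(H) = 12 > 0, so H is positive definite and the point is a local minimum.

local minimum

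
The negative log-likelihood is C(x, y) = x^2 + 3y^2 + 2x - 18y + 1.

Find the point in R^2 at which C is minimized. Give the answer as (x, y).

(-1, 3)

C(x,y) separates as P(x) + Q(y) + 1, so its minimum is min P + min Q + 1.
P'(x) = 2x + 2 vanishes at x ∈ {-1}; Q'(y) = 6y - 18 vanishes at y ∈ {3}.
Local minima of P (where P''>0): P(-1)=-1. Local minima of Q: Q(3)=-27.
So the global minimum of C is P(-1) + Q(3) + 1 = -1 − 27 + 1 = -27, attained at (-1, 3).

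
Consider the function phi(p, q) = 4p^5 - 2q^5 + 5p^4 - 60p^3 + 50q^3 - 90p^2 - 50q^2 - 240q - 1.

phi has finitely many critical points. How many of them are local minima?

phi separates as a function of p plus a function of q, so ∇phi=0 decouples.
∂phi/∂p = 20p(p - 3)(p + 1)(p + 3) = 0 at p ∈ {-3, -1, 0, 3}; ∂phi/∂q = -10(q - 3)(q - 2)(q + 1)(q + 4) = 0 at q ∈ {-4, -1, 2, 3}.
The Hessian is diagonal: diag(phi_pp, phi_qq). Second derivatives: phi_pp(-3)=-720, phi_pp(-1)=160, phi_pp(0)=-180, phi_pp(3)=1440; phi_qq(-4)=1260, phi_qq(-1)=-360, phi_qq(2)=180, phi_qq(3)=-280.
Local minima occur where both diagonal entries positive: (-1, -4), (-1, 2), (3, -4), (3, 2). Count: 4.

4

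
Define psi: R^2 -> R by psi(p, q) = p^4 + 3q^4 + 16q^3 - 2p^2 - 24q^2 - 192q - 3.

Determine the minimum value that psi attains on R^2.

-308

psi(p,q) separates as A(p) + B(q) − 3, so its minimum is min A + min B − 3.
A'(p) = 4p(p - 1)(p + 1) vanishes at p ∈ {-1, 0, 1}; B'(q) = 12(q - 2)(q + 2)(q + 4) vanishes at q ∈ {-4, -2, 2}.
Local minima of A (where A''>0): A(-1)=-1, A(1)=-1. Local minima of B: B(-4)=128, B(2)=-304.
So the global minimum of psi is A(-1) + B(2) − 3 = -1 − 304 − 3 = -308, attained at (-1, 2).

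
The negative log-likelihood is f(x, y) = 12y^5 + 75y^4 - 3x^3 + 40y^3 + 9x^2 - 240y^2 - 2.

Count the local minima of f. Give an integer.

f separates as a function of x plus a function of y, so ∇f=0 decouples.
∂f/∂x = -9x(x - 2) = 0 at x ∈ {0, 2}; ∂f/∂y = 60y(y - 1)(y + 2)(y + 4) = 0 at y ∈ {-4, -2, 0, 1}.
The Hessian is diagonal: diag(f_xx, f_yy). Second derivatives: f_xx(0)=18, f_xx(2)=-18; f_yy(-4)=-2400, f_yy(-2)=720, f_yy(0)=-480, f_yy(1)=900.
Local minima occur where both diagonal entries positive: (0, -2), (0, 1). Count: 2.

2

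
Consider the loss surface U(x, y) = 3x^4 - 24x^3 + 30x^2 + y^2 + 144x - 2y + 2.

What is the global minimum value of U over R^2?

-86

U(x,y) separates as P(x) + Q(y) + 2, so its minimum is min P + min Q + 2.
P'(x) = 12(x - 4)(x - 3)(x + 1) vanishes at x ∈ {-1, 3, 4}; Q'(y) = 2y - 2 vanishes at y ∈ {1}.
Local minima of P (where P''>0): P(-1)=-87, P(4)=288. Local minima of Q: Q(1)=-1.
So the global minimum of U is P(-1) + Q(1) + 2 = -87 − 1 + 2 = -86, attained at (-1, 1).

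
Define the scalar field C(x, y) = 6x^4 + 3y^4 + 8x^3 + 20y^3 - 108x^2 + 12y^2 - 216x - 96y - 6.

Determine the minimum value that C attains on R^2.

-985

C(x,y) separates as P(x) + Q(y) − 6, so its minimum is min P + min Q − 6.
P'(x) = 24(x - 3)(x + 1)(x + 3) vanishes at x ∈ {-3, -1, 3}; Q'(y) = 12(y - 1)(y + 2)(y + 4) vanishes at y ∈ {-4, -2, 1}.
Local minima of P (where P''>0): P(-3)=-54, P(3)=-918. Local minima of Q: Q(-4)=64, Q(1)=-61.
So the global minimum of C is P(3) + Q(1) − 6 = -918 − 61 − 6 = -985, attained at (3, 1).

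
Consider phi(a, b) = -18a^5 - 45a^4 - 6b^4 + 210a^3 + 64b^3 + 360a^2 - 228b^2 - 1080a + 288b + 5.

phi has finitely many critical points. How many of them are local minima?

phi separates as a function of a plus a function of b, so ∇phi=0 decouples.
∂phi/∂a = -90(a - 2)(a - 1)(a + 2)(a + 3) = 0 at a ∈ {-3, -2, 1, 2}; ∂phi/∂b = -24(b - 4)(b - 3)(b - 1) = 0 at b ∈ {1, 3, 4}.
The Hessian is diagonal: diag(phi_aa, phi_bb). Second derivatives: phi_aa(-3)=1800, phi_aa(-2)=-1080, phi_aa(1)=1080, phi_aa(2)=-1800; phi_bb(1)=-144, phi_bb(3)=48, phi_bb(4)=-72.
Local minima occur where both diagonal entries positive: (-3, 3), (1, 3). Count: 2.

2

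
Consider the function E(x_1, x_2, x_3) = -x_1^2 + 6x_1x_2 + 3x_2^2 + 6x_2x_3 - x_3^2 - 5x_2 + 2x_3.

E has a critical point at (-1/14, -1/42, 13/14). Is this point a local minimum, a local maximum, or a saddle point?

saddle point

The Hessian is constant: H = [[-2, 6, 0], [6, 6, 6], [0, 6, -2]].
Leading principal minors: Δ₁ = -2, Δ₂ = -48, Δ₃ = 168.
The minors fit neither the all-positive nor the alternating-sign pattern, so H is indefinite: a saddle point.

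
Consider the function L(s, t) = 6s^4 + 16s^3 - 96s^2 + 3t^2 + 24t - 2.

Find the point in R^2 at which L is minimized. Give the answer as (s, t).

L(s,t) separates as P(s) + Q(t) − 2, so its minimum is min P + min Q − 2.
P'(s) = 24s(s - 2)(s + 4) vanishes at s ∈ {-4, 0, 2}; Q'(t) = 6(t + 4) vanishes at t ∈ {-4}.
Local minima of P (where P''>0): P(-4)=-1024, P(2)=-160. Local minima of Q: Q(-4)=-48.
So the global minimum of L is P(-4) + Q(-4) − 2 = -1024 − 48 − 2 = -1074, attained at (-4, -4).

(-4, -4)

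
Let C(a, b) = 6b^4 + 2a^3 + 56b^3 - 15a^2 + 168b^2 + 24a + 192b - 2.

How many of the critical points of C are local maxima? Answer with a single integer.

1

C separates as a function of a plus a function of b, so ∇C=0 decouples.
∂C/∂a = 6(a - 4)(a - 1) = 0 at a ∈ {1, 4}; ∂C/∂b = 24(b + 1)(b + 2)(b + 4) = 0 at b ∈ {-4, -2, -1}.
The Hessian is diagonal: diag(C_aa, C_bb). Second derivatives: C_aa(1)=-18, C_aa(4)=18; C_bb(-4)=144, C_bb(-2)=-48, C_bb(-1)=72.
Local maxima occur where both diagonal entries negative: (1, -2). Count: 1.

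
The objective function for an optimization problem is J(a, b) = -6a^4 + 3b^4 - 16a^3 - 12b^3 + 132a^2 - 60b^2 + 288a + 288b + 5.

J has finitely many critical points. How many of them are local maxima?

J separates as a function of a plus a function of b, so ∇J=0 decouples.
∂J/∂a = -24(a - 3)(a + 1)(a + 4) = 0 at a ∈ {-4, -1, 3}; ∂J/∂b = 12(b - 4)(b - 2)(b + 3) = 0 at b ∈ {-3, 2, 4}.
The Hessian is diagonal: diag(J_aa, J_bb). Second derivatives: J_aa(-4)=-504, J_aa(-1)=288, J_aa(3)=-672; J_bb(-3)=420, J_bb(2)=-120, J_bb(4)=168.
Local maxima occur where both diagonal entries negative: (-4, 2), (3, 2). Count: 2.

2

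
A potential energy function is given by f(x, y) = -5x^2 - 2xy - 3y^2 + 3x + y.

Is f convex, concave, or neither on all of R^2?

concave

f is quadratic, so its Hessian is the constant matrix H = [[-10, -2], [-2, -6]].
det(H) = 56, tr(H) = -16.
det(H) > 0 and tr(H) < 0, so H is negative definite everywhere: concave.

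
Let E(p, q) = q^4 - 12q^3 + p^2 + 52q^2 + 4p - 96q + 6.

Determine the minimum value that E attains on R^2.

E(p,q) separates as A(p) + B(q) + 6, so its minimum is min A + min B + 6.
A'(p) = 2p + 4 vanishes at p ∈ {-2}; B'(q) = 4(q - 4)(q - 3)(q - 2) vanishes at q ∈ {2, 3, 4}.
Local minima of A (where A''>0): A(-2)=-4. Local minima of B: B(2)=-64, B(4)=-64.
So the global minimum of E is A(-2) + B(2) + 6 = -4 − 64 + 6 = -62, attained at (-2, 2).

-62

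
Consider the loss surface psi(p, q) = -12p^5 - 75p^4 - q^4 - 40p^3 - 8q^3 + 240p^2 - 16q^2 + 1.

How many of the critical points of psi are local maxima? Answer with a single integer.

psi separates as a function of p plus a function of q, so ∇psi=0 decouples.
∂psi/∂p = -60p(p - 1)(p + 2)(p + 4) = 0 at p ∈ {-4, -2, 0, 1}; ∂psi/∂q = -4q(q + 2)(q + 4) = 0 at q ∈ {-4, -2, 0}.
The Hessian is diagonal: diag(psi_pp, psi_qq). Second derivatives: psi_pp(-4)=2400, psi_pp(-2)=-720, psi_pp(0)=480, psi_pp(1)=-900; psi_qq(-4)=-32, psi_qq(-2)=16, psi_qq(0)=-32.
Local maxima occur where both diagonal entries negative: (-2, -4), (-2, 0), (1, -4), (1, 0). Count: 4.

4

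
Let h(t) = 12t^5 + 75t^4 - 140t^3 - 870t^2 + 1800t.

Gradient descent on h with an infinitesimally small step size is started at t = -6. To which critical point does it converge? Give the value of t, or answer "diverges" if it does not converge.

diverges

h'(t) = 60(t - 2)(t - 1)(t + 3)(t + 5), so h'(-6) = 10080.
Gradient descent moves in the -h' direction, i.e. t is decreasing.
There is no critical point below t=-6, and h' keeps the same sign, so the iterate runs off to −∞.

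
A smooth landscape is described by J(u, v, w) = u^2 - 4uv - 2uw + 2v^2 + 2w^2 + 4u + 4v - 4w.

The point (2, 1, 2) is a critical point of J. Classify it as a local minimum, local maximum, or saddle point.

saddle point

The Hessian is constant: H = [[2, -4, -2], [-4, 4, 0], [-2, 0, 4]].
Leading principal minors: Δ₁ = 2, Δ₂ = -8, Δ₃ = -48.
The minors fit neither the all-positive nor the alternating-sign pattern, so H is indefinite: a saddle point.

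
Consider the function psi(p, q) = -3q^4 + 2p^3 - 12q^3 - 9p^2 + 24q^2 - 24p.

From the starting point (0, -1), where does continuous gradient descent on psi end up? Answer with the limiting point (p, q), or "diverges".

(4, 0)

psi is separable, so gradient descent decouples: p follows -∂psi/∂p, q follows -∂psi/∂q.
∂psi/∂p = 6(p - 4)(p + 1); at p=0 this is -24, so p increases.
∂psi/∂q = -12q(q - 1)(q + 4); at q=-1 this is -72, so q increases.
p converges to its nearest critical value 4 (a local min of the p-part); q converges to 0. The iterate converges to (4, 0).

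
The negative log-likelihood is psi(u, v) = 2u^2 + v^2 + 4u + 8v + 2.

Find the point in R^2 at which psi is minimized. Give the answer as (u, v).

psi(u,v) separates as P(u) + Q(v) + 2, so its minimum is min P + min Q + 2.
P'(u) = 4u + 4 vanishes at u ∈ {-1}; Q'(v) = 2v + 8 vanishes at v ∈ {-4}.
Local minima of P (where P''>0): P(-1)=-2. Local minima of Q: Q(-4)=-16.
So the global minimum of psi is P(-1) + Q(-4) + 2 = -2 − 16 + 2 = -16, attained at (-1, -4).

(-1, -4)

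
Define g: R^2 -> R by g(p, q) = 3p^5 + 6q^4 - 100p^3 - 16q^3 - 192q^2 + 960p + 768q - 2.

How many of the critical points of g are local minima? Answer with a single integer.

4

g separates as a function of p plus a function of q, so ∇g=0 decouples.
∂g/∂p = 15(p - 4)(p - 2)(p + 2)(p + 4) = 0 at p ∈ {-4, -2, 2, 4}; ∂g/∂q = 24(q - 4)(q - 2)(q + 4) = 0 at q ∈ {-4, 2, 4}.
The Hessian is diagonal: diag(g_pp, g_qq). Second derivatives: g_pp(-4)=-1440, g_pp(-2)=720, g_pp(2)=-720, g_pp(4)=1440; g_qq(-4)=1152, g_qq(2)=-288, g_qq(4)=384.
Local minima occur where both diagonal entries positive: (-2, -4), (-2, 4), (4, -4), (4, 4). Count: 4.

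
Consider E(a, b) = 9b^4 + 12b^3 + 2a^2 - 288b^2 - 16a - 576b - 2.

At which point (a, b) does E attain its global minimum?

(4, 4)

E(a,b) separates as P(a) + Q(b) − 2, so its minimum is min P + min Q − 2.
P'(a) = 4a - 16 vanishes at a ∈ {4}; Q'(b) = 36(b - 4)(b + 1)(b + 4) vanishes at b ∈ {-4, -1, 4}.
Local minima of P (where P''>0): P(4)=-32. Local minima of Q: Q(-4)=-768, Q(4)=-3840.
So the global minimum of E is P(4) + Q(4) − 2 = -32 − 3840 − 2 = -3874, attained at (4, 4).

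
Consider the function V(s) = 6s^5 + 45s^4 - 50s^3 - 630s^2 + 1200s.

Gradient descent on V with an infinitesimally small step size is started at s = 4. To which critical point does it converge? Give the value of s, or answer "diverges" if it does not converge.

V'(s) = 30(s - 2)(s - 1)(s + 4)(s + 5), so V'(4) = 12960.
Gradient descent moves in the -V' direction, i.e. s is decreasing.
The nearest critical point in that direction is s = 2, where V'' = 1260 > 0 (a local minimum). The iterate converges there.

2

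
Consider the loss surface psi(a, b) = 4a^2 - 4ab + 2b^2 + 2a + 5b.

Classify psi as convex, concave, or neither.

convex

psi is quadratic, so its Hessian is the constant matrix H = [[8, -4], [-4, 4]].
det(H) = 16, tr(H) = 12.
det(H) > 0 and tr(H) > 0, so H is positive definite everywhere: convex.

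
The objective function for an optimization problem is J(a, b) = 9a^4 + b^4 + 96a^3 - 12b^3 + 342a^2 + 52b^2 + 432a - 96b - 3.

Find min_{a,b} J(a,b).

-244

J(a,b) separates as P(a) + Q(b) − 3, so its minimum is min P + min Q − 3.
P'(a) = 36(a + 1)(a + 3)(a + 4) vanishes at a ∈ {-4, -3, -1}; Q'(b) = 4(b - 4)(b - 3)(b - 2) vanishes at b ∈ {2, 3, 4}.
Local minima of P (where P''>0): P(-4)=-96, P(-1)=-177. Local minima of Q: Q(2)=-64, Q(4)=-64.
So the global minimum of J is P(-1) + Q(2) − 3 = -177 − 64 − 3 = -244, attained at (-1, 2).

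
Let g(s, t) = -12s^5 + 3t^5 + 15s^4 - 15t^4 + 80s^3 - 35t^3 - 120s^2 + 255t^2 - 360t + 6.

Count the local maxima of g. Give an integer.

g separates as a function of s plus a function of t, so ∇g=0 decouples.
∂g/∂s = -60s(s - 2)(s - 1)(s + 2) = 0 at s ∈ {-2, 0, 1, 2}; ∂g/∂t = 15(t - 4)(t - 2)(t - 1)(t + 3) = 0 at t ∈ {-3, 1, 2, 4}.
The Hessian is diagonal: diag(g_ss, g_tt). Second derivatives: g_ss(-2)=1440, g_ss(0)=-240, g_ss(1)=180, g_ss(2)=-480; g_tt(-3)=-2100, g_tt(1)=180, g_tt(2)=-150, g_tt(4)=630.
Local maxima occur where both diagonal entries negative: (0, -3), (0, 2), (2, -3), (2, 2). Count: 4.

4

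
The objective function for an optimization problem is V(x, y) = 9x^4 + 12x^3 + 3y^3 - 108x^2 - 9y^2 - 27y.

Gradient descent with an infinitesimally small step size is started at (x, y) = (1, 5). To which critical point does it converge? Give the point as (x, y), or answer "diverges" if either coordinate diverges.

(2, 3)

V is separable, so gradient descent decouples: x follows -∂V/∂x, y follows -∂V/∂y.
∂V/∂x = 36x(x - 2)(x + 3); at x=1 this is -144, so x increases.
∂V/∂y = 9(y - 3)(y + 1); at y=5 this is 108, so y decreases.
x converges to its nearest critical value 2 (a local min of the x-part); y converges to 3. The iterate converges to (2, 3).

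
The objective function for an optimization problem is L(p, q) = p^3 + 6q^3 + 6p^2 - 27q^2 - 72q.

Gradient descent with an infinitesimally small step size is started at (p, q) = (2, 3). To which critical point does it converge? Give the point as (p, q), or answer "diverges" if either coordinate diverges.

L is separable, so gradient descent decouples: p follows -∂L/∂p, q follows -∂L/∂q.
∂L/∂p = 3p(p + 4); at p=2 this is 36, so p decreases.
∂L/∂q = 18(q - 4)(q + 1); at q=3 this is -72, so q increases.
p converges to its nearest critical value 0 (a local min of the p-part); q converges to 4. The iterate converges to (0, 4).

(0, 4)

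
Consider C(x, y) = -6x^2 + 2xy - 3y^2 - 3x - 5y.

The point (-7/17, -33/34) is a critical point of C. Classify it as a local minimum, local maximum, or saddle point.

The Hessian of C is constant: H = [[-12, 2], [2, -6]].
det(H) = (-12)·(-6) − 2² = 68.
det(H) > 0 and tr(H) = -18 < 0, so H is negative definite and the point is a local maximum.

local maximum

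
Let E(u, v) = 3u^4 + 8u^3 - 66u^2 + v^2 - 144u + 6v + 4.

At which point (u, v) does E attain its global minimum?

(3, -3)

E(u,v) separates as P(u) + Q(v) + 4, so its minimum is min P + min Q + 4.
P'(u) = 12(u - 3)(u + 1)(u + 4) vanishes at u ∈ {-4, -1, 3}; Q'(v) = 2v + 6 vanishes at v ∈ {-3}.
Local minima of P (where P''>0): P(-4)=-224, P(3)=-567. Local minima of Q: Q(-3)=-9.
So the global minimum of E is P(3) + Q(-3) + 4 = -567 − 9 + 4 = -572, attained at (3, -3).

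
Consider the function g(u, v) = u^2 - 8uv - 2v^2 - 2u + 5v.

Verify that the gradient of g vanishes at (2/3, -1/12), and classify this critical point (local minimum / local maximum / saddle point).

∇g = (2u - 8v - 2, -8u - 4v + 5); substituting (2/3, -1/12) gives ∇g = (0, 0), so (2/3, -1/12) is indeed a critical point.
The Hessian of g is constant: H = [[2, -8], [-8, -4]].
det(H) = 2·(-4) − (-8)² = -72.
Since det(H) < 0, H is indefinite and the critical point is a saddle point.

saddle point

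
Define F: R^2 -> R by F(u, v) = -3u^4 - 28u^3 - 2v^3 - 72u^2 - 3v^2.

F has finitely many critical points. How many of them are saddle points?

3

F separates as a function of u plus a function of v, so ∇F=0 decouples.
∂F/∂u = -12u(u + 3)(u + 4) = 0 at u ∈ {-4, -3, 0}; ∂F/∂v = -6v(v + 1) = 0 at v ∈ {-1, 0}.
The Hessian is diagonal: diag(F_uu, F_vv). Second derivatives: F_uu(-4)=-48, F_uu(-3)=36, F_uu(0)=-144; F_vv(-1)=6, F_vv(0)=-6.
Saddle points occur where the two diagonal entries have opposite signs: (-4, -1), (-3, 0), (0, -1). Count: 3.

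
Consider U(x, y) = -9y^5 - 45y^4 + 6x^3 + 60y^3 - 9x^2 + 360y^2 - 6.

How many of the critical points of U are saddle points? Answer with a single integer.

U separates as a function of x plus a function of y, so ∇U=0 decouples.
∂U/∂x = 18x(x - 1) = 0 at x ∈ {0, 1}; ∂U/∂y = -45y(y - 2)(y + 2)(y + 4) = 0 at y ∈ {-4, -2, 0, 2}.
The Hessian is diagonal: diag(U_xx, U_yy). Second derivatives: U_xx(0)=-18, U_xx(1)=18; U_yy(-4)=2160, U_yy(-2)=-720, U_yy(0)=720, U_yy(2)=-2160.
Saddle points occur where the two diagonal entries have opposite signs: (0, -4), (0, 0), (1, -2), (1, 2). Count: 4.

4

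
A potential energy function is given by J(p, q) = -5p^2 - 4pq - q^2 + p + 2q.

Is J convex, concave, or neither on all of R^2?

concave

J is quadratic, so its Hessian is the constant matrix H = [[-10, -4], [-4, -2]].
det(H) = 4, tr(H) = -12.
det(H) > 0 and tr(H) < 0, so H is negative definite everywhere: concave.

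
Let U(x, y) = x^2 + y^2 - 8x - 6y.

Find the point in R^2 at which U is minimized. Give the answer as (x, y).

(4, 3)

U(x,y) separates as P(x) + Q(y), so its minimum is min P + min Q.
P'(x) = 2x - 8 vanishes at x ∈ {4}; Q'(y) = 2y - 6 vanishes at y ∈ {3}.
Local minima of P (where P''>0): P(4)=-16. Local minima of Q: Q(3)=-9.
So the global minimum of U is P(4) + Q(3) = -16 − 9 = -25, attained at (4, 3).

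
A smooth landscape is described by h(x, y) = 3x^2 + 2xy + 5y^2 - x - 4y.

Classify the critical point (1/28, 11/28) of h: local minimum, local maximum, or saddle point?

The Hessian of h is constant: H = [[6, 2], [2, 10]].
det(H) = 6·10 − 2² = 56.
det(H) > 0 and tr(H) = 16 > 0, so H is positive definite and the point is a local minimum.

local minimum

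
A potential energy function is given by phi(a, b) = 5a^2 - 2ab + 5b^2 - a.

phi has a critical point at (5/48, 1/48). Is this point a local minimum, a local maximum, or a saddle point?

local minimum

The Hessian of phi is constant: H = [[10, -2], [-2, 10]].
det(H) = 10·10 − (-2)² = 96.
det(H) > 0 and tr(H) = 20 > 0, so H is positive definite and the point is a local minimum.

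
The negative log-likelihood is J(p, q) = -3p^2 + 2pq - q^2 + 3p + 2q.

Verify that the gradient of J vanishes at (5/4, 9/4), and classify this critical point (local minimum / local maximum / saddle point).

∇J = (-6p + 2q + 3, 2p - 2q + 2); substituting (5/4, 9/4) gives ∇J = (0, 0), so (5/4, 9/4) is indeed a critical point.
The Hessian of J is constant: H = [[-6, 2], [2, -2]].
det(H) = (-6)·(-2) − 2² = 8.
det(H) > 0 and tr(H) = -8 < 0, so H is negative definite and the point is a local maximum.

local maximum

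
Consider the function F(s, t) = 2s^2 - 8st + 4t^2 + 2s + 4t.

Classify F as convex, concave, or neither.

F is quadratic, so its Hessian is the constant matrix H = [[4, -8], [-8, 8]].
det(H) = -32, tr(H) = 12.
det(H) < 0, so H is indefinite: neither convex nor concave.

neither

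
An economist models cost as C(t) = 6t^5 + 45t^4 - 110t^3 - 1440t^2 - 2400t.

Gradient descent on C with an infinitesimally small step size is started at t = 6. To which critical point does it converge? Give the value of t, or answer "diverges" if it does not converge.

4

C'(t) = 30(t - 4)(t + 1)(t + 4)(t + 5), so C'(6) = 46200.
Gradient descent moves in the -C' direction, i.e. t is decreasing.
The nearest critical point in that direction is t = 4, where C'' = 10800 > 0 (a local minimum). The iterate converges there.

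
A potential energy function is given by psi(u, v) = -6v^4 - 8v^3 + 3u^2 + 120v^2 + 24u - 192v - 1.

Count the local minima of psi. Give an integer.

psi separates as a function of u plus a function of v, so ∇psi=0 decouples.
∂psi/∂u = 6(u + 4) = 0 at u ∈ {-4}; ∂psi/∂v = -24(v - 2)(v - 1)(v + 4) = 0 at v ∈ {-4, 1, 2}.
The Hessian is diagonal: diag(psi_uu, psi_vv). Second derivatives: psi_uu(-4)=6; psi_vv(-4)=-720, psi_vv(1)=120, psi_vv(2)=-144.
Local minima occur where both diagonal entries positive: (-4, 1). Count: 1.

1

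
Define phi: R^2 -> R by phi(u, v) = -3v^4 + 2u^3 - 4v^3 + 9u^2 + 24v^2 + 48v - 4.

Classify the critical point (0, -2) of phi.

saddle point

The mixed partial ∂²phi/∂u∂v is 0, so the Hessian at any point is diag(phi_uu, phi_vv) = diag(6(2u + 3), 12(-3v^2 - 2v + 4)).
At (0, -2): H = diag(18, -48).
The eigenvalues have opposite signs, so H is indefinite: a saddle point.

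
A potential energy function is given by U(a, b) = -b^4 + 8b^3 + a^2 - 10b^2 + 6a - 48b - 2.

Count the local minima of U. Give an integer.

1

U separates as a function of a plus a function of b, so ∇U=0 decouples.
∂U/∂a = 2(a + 3) = 0 at a ∈ {-3}; ∂U/∂b = -4(b - 4)(b - 3)(b + 1) = 0 at b ∈ {-1, 3, 4}.
The Hessian is diagonal: diag(U_aa, U_bb). Second derivatives: U_aa(-3)=2; U_bb(-1)=-80, U_bb(3)=16, U_bb(4)=-20.
Local minima occur where both diagonal entries positive: (-3, 3). Count: 1.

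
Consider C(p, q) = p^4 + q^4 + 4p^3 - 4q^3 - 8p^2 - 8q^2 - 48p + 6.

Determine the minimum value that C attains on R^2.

C(p,q) separates as A(p) + B(q) + 6, so its minimum is min A + min B + 6.
A'(p) = 4(p - 2)(p + 2)(p + 3) vanishes at p ∈ {-3, -2, 2}; B'(q) = 4q(q - 4)(q + 1) vanishes at q ∈ {-1, 0, 4}.
Local minima of A (where A''>0): A(-3)=45, A(2)=-80. Local minima of B: B(-1)=-3, B(4)=-128.
So the global minimum of C is A(2) + B(4) + 6 = -80 − 128 + 6 = -202, attained at (2, 4).

-202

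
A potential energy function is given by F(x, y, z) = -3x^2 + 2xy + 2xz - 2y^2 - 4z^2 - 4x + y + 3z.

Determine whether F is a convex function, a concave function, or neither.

concave

F is quadratic, so its Hessian is the constant matrix H = [[-6, 2, 2], [2, -4, 0], [2, 0, -8]].
Leading principal minors: -6, 20, -144.
Signs alternate −, +, − ⇒ H ≺ 0 ⇒ concave.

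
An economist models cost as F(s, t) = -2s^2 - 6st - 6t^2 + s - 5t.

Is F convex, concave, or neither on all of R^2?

concave

F is quadratic, so its Hessian is the constant matrix H = [[-4, -6], [-6, -12]].
det(H) = 12, tr(H) = -16.
det(H) > 0 and tr(H) < 0, so H is negative definite everywhere: concave.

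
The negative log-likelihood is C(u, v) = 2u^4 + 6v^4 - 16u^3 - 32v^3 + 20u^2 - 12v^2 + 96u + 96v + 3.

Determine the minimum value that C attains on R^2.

C(u,v) separates as P(u) + Q(v) + 3, so its minimum is min P + min Q + 3.
P'(u) = 8(u - 4)(u - 3)(u + 1) vanishes at u ∈ {-1, 3, 4}; Q'(v) = 24(v - 4)(v - 1)(v + 1) vanishes at v ∈ {-1, 1, 4}.
Local minima of P (where P''>0): P(-1)=-58, P(4)=192. Local minima of Q: Q(-1)=-70, Q(4)=-320.
So the global minimum of C is P(-1) + Q(4) + 3 = -58 − 320 + 3 = -375, attained at (-1, 4).

-375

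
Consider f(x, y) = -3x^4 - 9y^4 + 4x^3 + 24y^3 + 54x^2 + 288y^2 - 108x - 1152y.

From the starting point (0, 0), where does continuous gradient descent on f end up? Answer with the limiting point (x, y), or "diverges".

f is separable, so gradient descent decouples: x follows -∂f/∂x, y follows -∂f/∂y.
∂f/∂x = -12(x - 3)(x - 1)(x + 3); at x=0 this is -108, so x increases.
∂f/∂y = -36(y - 4)(y - 2)(y + 4); at y=0 this is -1152, so y increases.
x converges to its nearest critical value 1 (a local min of the x-part); y converges to 2. The iterate converges to (1, 2).

(1, 2)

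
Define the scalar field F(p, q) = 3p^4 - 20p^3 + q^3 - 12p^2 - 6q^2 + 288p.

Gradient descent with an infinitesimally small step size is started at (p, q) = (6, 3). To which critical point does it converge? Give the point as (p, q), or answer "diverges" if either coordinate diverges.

(4, 4)

F is separable, so gradient descent decouples: p follows -∂F/∂p, q follows -∂F/∂q.
∂F/∂p = 12(p - 4)(p - 3)(p + 2); at p=6 this is 576, so p decreases.
∂F/∂q = 3q(q - 4); at q=3 this is -9, so q increases.
p converges to its nearest critical value 4 (a local min of the p-part); q converges to 4. The iterate converges to (4, 4).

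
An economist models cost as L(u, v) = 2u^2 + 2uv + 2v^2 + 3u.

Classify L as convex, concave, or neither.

L is quadratic, so its Hessian is the constant matrix H = [[4, 2], [2, 4]].
det(H) = 12, tr(H) = 8.
det(H) > 0 and tr(H) > 0, so H is positive definite everywhere: convex.

convex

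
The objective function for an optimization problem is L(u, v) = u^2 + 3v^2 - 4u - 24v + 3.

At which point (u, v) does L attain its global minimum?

L(u,v) separates as P(u) + Q(v) + 3, so its minimum is min P + min Q + 3.
P'(u) = 2u - 4 vanishes at u ∈ {2}; Q'(v) = 6v - 24 vanishes at v ∈ {4}.
Local minima of P (where P''>0): P(2)=-4. Local minima of Q: Q(4)=-48.
So the global minimum of L is P(2) + Q(4) + 3 = -4 − 48 + 3 = -49, attained at (2, 4).

(2, 4)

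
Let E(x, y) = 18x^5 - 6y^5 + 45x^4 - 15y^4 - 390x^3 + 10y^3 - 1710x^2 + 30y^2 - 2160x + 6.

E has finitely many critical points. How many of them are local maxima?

4

E separates as a function of x plus a function of y, so ∇E=0 decouples.
∂E/∂x = 90(x - 4)(x + 1)(x + 2)(x + 3) = 0 at x ∈ {-3, -2, -1, 4}; ∂E/∂y = -30y(y - 1)(y + 1)(y + 2) = 0 at y ∈ {-2, -1, 0, 1}.
The Hessian is diagonal: diag(E_xx, E_yy). Second derivatives: E_xx(-3)=-1260, E_xx(-2)=540, E_xx(-1)=-900, E_xx(4)=18900; E_yy(-2)=180, E_yy(-1)=-60, E_yy(0)=60, E_yy(1)=-180.
Local maxima occur where both diagonal entries negative: (-3, -1), (-3, 1), (-1, -1), (-1, 1). Count: 4.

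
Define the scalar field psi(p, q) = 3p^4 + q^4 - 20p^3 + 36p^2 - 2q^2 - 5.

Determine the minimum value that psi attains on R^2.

-6

psi(p,q) separates as A(p) + B(q) − 5, so its minimum is min A + min B − 5.
A'(p) = 12p(p - 3)(p - 2) vanishes at p ∈ {0, 2, 3}; B'(q) = 4q(q - 1)(q + 1) vanishes at q ∈ {-1, 0, 1}.
Local minima of A (where A''>0): A(0)=0, A(3)=27. Local minima of B: B(-1)=-1, B(1)=-1.
So the global minimum of psi is A(0) + B(-1) − 5 = 0 − 1 − 5 = -6, attained at (0, -1).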